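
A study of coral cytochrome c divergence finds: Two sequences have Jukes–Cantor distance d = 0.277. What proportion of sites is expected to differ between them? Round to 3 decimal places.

p = (3/4)(1 − e^(−4d/3)) = 0.75 × (1 − e^(-0.369333)) = 0.75 × (1 − 0.691195) = 0.231604.

0.232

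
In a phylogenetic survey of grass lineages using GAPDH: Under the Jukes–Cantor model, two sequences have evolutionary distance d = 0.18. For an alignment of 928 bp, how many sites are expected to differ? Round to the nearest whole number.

149

Invert JC69: p = (3/4)(1 − e^(−4d/3)) = 0.75 × (1 − e^(-0.24)) = 0.75 × (1 − 0.786628) = 0.160029.
Expected differing sites = pL ≈ 0.160029 × 928 = 148.506912 ≈ 149.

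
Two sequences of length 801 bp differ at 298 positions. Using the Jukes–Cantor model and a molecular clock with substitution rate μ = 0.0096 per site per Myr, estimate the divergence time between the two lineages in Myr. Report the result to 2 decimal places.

26.77

p = 298/801 ≈ 0.372035.
d = −(3/4) ln(1 − 4p/3) = −0.75 ln(1 − 0.496047) = −0.75 ln(0.503953)
  = −0.75 × (-0.685272) = 0.513954 substitutions/site.
Under a molecular clock d = 2μt, so t = d/(2μ) = 0.513954 / (2 × 0.0096) = 26.77 Myr.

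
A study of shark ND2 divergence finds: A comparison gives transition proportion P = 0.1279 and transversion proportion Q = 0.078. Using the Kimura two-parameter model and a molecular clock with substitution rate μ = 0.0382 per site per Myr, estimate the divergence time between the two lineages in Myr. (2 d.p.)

3.21

Under the Kimura two-parameter model, d = −½ ln(1 − 2P − Q) − ¼ ln(1 − 2Q).
1 − 2P − Q = 0.6662, giving −½ ln(0.6662) = 0.203083.
1 − 2Q = 0.844, giving −¼ ln(0.844) = 0.042401.
d = 0.203083 + 0.042401 = 0.245484.
Under a molecular clock d = 2μt, so t = d/(2μ) = 0.245484 / (2 × 0.0382) = 3.21 Myr.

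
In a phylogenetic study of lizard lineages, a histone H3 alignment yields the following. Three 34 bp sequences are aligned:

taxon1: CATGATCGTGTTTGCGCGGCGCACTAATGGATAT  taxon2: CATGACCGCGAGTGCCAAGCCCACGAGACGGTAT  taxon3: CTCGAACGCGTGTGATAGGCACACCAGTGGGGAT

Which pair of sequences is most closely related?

taxon1–taxon2: 13/34 differ, p = 0.382, d = 0.535.
taxon1–taxon3: 13/34 differ, p = 0.382, d = 0.535.
taxon2–taxon3: 12/34 differ, p = 0.353, d = 0.477.
The smallest distance is between taxon2 and taxon3.

taxon2 and taxon3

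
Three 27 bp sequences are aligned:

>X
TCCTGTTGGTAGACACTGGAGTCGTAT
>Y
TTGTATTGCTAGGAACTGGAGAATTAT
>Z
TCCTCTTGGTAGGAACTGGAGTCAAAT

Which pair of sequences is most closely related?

X–Y: 9/27 differ, p = 0.333, d = 0.441.
X–Z: 5/27 differ, p = 0.185, d = 0.213.
Y–Z: 8/27 differ, p = 0.296, d = 0.377.
The smallest distance is between X and Z.

X and Z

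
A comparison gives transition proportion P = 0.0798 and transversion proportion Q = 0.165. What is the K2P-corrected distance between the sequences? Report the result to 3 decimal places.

Under the Kimura two-parameter model, d = −½ ln(1 − 2P − Q) − ¼ ln(1 − 2Q).
1 − 2P − Q = 0.6754, giving −½ ln(0.6754) = 0.196225.
1 − 2Q = 0.67, giving −¼ ln(0.67) = 0.100119.
d = 0.196225 + 0.100119 = 0.296344.

0.296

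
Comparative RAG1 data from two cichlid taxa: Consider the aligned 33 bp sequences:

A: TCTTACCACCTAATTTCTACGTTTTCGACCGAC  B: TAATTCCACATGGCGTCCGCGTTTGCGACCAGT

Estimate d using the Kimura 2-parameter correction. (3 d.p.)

Of 33 sites, 8 differences are transitions and 6 are transversions, so P = 8/33 ≈ 0.242424 and Q = 6/33 ≈ 0.181818.
Under the Kimura two-parameter model, d = −½ ln(1 − 2P − Q) − ¼ ln(1 − 2Q).
1 − 2P − Q = 0.333334, giving −½ ln(0.333334) = 0.549305.
1 − 2Q = 0.636364, giving −¼ ln(0.636364) = 0.112996.
d = 0.549305 + 0.112996 = 0.662301.

0.662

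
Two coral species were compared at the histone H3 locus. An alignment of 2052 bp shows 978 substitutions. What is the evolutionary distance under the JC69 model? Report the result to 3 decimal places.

0.757

p = 978/2052 ≈ 0.476608.
d = −(3/4) ln(1 − 4p/3) = −0.75 ln(1 − 0.635477) = −0.75 ln(0.364523)
  = −0.75 × (-1.009166) = 0.756875 substitutions/site.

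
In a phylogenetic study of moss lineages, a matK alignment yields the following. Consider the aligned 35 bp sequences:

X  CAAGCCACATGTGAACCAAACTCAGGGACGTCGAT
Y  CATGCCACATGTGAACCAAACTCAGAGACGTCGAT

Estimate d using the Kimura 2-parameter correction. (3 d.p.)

Of 35 sites, 1 differences are transitions and 1 are transversions, so P = 1/35 ≈ 0.028571 and Q = 1/35 ≈ 0.028571.
Under the Kimura two-parameter model, d = −½ ln(1 − 2P − Q) − ¼ ln(1 − 2Q).
1 − 2P − Q = 0.914287, giving −½ ln(0.914287) = 0.044805.
1 − 2Q = 0.942858, giving −¼ ln(0.942858) = 0.014710.
d = 0.044805 + 0.014710 = 0.059515.

0.060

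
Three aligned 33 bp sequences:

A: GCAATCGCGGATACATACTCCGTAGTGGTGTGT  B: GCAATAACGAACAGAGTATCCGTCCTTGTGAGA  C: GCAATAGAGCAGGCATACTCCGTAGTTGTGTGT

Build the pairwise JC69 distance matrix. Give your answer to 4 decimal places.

A–B: 13/33 sites differ → p ≈ 0.393939, d = −0.75 ln(1 − 0.525252) = 0.558728 ≈ 0.5587.
A–C: 6/33 sites differ → p ≈ 0.181818, d = −0.75 ln(1 − 0.242424) = 0.208224 ≈ 0.2082.
B–C: 13/33 sites differ → p ≈ 0.393939, d = −0.75 ln(1 − 0.525252) = 0.558728 ≈ 0.5587.

d(A,B) = 0.5587, d(A,C) = 0.2082, d(B,C) = 0.5587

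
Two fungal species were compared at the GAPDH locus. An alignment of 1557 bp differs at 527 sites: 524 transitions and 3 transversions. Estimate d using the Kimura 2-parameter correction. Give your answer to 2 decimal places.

0.56

P = 524/1557 ≈ 0.336545 and Q = 3/1557 ≈ 0.001927.
Under the Kimura two-parameter model, d = −½ ln(1 − 2P − Q) − ¼ ln(1 − 2Q).
1 − 2P − Q = 0.324983, giving −½ ln(0.324983) = 0.561991.
1 − 2Q = 0.996146, giving −¼ ln(0.996146) = 0.000965.
d = 0.561991 + 0.000965 = 0.562956.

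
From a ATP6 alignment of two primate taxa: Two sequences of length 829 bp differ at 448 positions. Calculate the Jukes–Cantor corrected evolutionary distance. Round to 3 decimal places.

0.956

p = 448/829 ≈ 0.54041.
d = −(3/4) ln(1 − 4p/3) = −0.75 ln(1 − 0.720547) = −0.75 ln(0.279453)
  = −0.75 × (-1.274921) = 0.956191 substitutions/site.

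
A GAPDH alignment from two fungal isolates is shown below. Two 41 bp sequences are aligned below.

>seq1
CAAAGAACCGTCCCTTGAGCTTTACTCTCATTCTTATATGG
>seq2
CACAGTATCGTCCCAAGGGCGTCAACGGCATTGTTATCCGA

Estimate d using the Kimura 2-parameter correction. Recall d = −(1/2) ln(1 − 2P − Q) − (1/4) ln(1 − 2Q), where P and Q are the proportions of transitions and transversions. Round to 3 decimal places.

Of 41 sites, 6 differences are transitions and 10 are transversions, so P = 6/41 ≈ 0.146341 and Q = 10/41 ≈ 0.243902.
Under the Kimura two-parameter model, d = −½ ln(1 − 2P − Q) − ¼ ln(1 − 2Q).
1 − 2P − Q = 0.463416, giving −½ ln(0.463416) = 0.384565.
1 − 2Q = 0.512196, giving −¼ ln(0.512196) = 0.167262.
d = 0.384565 + 0.167262 = 0.551827.

0.552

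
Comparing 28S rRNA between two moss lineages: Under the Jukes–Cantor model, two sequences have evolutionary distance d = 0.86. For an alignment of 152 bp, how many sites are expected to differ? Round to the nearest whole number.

Invert JC69: p = (3/4)(1 − e^(−4d/3)) = 0.75 × (1 − e^(-1.146667)) = 0.75 × (1 − 0.317694) = 0.511730.
Expected differing sites = pL ≈ 0.511730 × 152 = 77.78296 ≈ 78.

78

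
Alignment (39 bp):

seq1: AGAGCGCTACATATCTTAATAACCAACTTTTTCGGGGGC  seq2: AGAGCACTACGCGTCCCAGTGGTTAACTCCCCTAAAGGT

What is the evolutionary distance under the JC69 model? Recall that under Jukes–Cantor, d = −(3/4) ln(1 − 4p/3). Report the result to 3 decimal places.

0.863

The sequences differ at 20 of 39 sites, so p = 20/39 ≈ 0.512821.
d = −(3/4) ln(1 − 4p/3) = −0.75 ln(1 − 0.683761) = −0.75 ln(0.316239)
  = −0.75 × (-1.151257) = 0.863443 substitutions/site.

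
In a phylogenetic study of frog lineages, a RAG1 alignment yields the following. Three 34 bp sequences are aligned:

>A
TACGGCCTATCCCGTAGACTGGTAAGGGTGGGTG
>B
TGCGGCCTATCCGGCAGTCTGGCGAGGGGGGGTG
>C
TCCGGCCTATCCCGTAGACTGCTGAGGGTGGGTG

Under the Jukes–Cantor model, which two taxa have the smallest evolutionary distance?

A and C

A–B: 7/34 differ, p = 0.206, d = 0.241.
A–C: 3/34 differ, p = 0.088, d = 0.094.
B–C: 7/34 differ, p = 0.206, d = 0.241.
The smallest distance is between A and C.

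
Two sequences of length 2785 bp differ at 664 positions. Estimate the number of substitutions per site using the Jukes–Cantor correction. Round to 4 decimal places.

p = 664/2785 ≈ 0.23842.
d = −(3/4) ln(1 − 4p/3) = −0.75 ln(1 − 0.317893) = −0.75 ln(0.682107)
  = −0.75 × (-0.382569) = 0.286927 substitutions/site.

0.2869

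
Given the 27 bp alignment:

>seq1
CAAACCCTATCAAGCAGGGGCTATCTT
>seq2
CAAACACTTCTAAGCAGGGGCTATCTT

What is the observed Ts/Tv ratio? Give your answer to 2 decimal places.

Transitions are A↔G and C↔T; transversions are all other mismatches.
Transitions: 2. Transversions: 2.
R = 2/2 = 1.00.

1.00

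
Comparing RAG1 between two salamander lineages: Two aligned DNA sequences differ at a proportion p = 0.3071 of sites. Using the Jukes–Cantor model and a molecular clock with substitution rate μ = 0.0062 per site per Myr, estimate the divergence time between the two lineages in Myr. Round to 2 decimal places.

d = −(3/4) ln(1 − 4p/3) = −0.75 ln(1 − 0.409467) = −0.75 ln(0.590533)
  = −0.75 × (-0.526730) = 0.395048 substitutions/site.
Under a molecular clock d = 2μt, so t = d/(2μ) = 0.395048 / (2 × 0.0062) = 31.86 Myr.

31.86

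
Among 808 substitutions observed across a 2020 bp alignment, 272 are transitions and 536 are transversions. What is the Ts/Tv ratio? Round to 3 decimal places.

0.507

R = 272/536 = 0.507462… ≈ 0.507 (to 3 d.p.).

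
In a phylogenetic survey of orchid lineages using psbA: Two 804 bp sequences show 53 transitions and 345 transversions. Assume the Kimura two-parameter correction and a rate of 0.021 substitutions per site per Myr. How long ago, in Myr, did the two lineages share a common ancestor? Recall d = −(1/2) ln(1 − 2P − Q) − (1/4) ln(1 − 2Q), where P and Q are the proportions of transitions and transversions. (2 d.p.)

P = 53/804 ≈ 0.06592 and Q = 345/804 ≈ 0.429104.
Under the Kimura two-parameter model, d = −½ ln(1 − 2P − Q) − ¼ ln(1 − 2Q).
1 − 2P − Q = 0.439056, giving −½ ln(0.439056) = 0.411564.
1 − 2Q = 0.141792, giving −¼ ln(0.141792) = 0.488349.
d = 0.411564 + 0.488349 = 0.899913.
Under a molecular clock d = 2μt, so t = d/(2μ) = 0.899913 / (2 × 0.021) = 21.43 Myr.

21.43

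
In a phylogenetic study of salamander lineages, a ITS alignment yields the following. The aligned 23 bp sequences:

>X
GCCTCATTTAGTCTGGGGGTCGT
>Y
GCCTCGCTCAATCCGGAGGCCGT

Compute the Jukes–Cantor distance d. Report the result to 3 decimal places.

0.390

The sequences differ at 7 of 23 sites (6, 7, 9, 11, 14, 17, 20), so p = 7/23 ≈ 0.304348.
d = −(3/4) ln(1 − 4p/3) = −0.75 ln(1 − 0.405797) = −0.75 ln(0.594203)
  = −0.75 × (-0.520534) = 0.390401 substitutions/site.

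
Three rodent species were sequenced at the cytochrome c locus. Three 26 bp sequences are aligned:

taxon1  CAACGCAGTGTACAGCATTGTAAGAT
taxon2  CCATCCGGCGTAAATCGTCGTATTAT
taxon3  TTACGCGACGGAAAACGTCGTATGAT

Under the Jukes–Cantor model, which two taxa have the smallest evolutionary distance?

taxon1–taxon2: 11/26 differ, p = 0.423, d = 0.623.
taxon1–taxon3: 11/26 differ, p = 0.423, d = 0.623.
taxon2–taxon3: 8/26 differ, p = 0.308, d = 0.396.
The smallest distance is between taxon2 and taxon3.

taxon2 and taxon3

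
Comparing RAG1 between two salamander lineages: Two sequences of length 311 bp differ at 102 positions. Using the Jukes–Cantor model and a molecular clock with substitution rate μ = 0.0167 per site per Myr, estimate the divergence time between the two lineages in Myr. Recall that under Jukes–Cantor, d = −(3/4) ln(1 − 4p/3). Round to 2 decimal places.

12.91

p = 102/311 ≈ 0.327974.
d = −(3/4) ln(1 − 4p/3) = −0.75 ln(1 − 0.437299) = −0.75 ln(0.562701)
  = −0.75 × (-0.575007) = 0.431255 substitutions/site.
Under a molecular clock d = 2μt, so t = d/(2μ) = 0.431255 / (2 × 0.0167) = 12.91 Myr.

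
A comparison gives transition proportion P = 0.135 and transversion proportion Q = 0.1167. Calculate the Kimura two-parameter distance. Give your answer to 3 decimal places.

0.311

Under the Kimura two-parameter model, d = −½ ln(1 − 2P − Q) − ¼ ln(1 − 2Q).
1 − 2P − Q = 0.6133, giving −½ ln(0.6133) = 0.244451.
1 − 2Q = 0.7666, giving −¼ ln(0.7666) = 0.066448.
d = 0.244451 + 0.066448 = 0.310899.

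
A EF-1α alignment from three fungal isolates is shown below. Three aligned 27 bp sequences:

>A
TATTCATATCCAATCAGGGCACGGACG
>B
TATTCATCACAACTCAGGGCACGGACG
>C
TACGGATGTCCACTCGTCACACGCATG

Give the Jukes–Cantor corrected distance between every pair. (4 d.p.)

A–B: 4/27 sites differ → p ≈ 0.148148, d = −0.75 ln(1 − 0.197531) = 0.165047 ≈ 0.1650.
A–C: 11/27 sites differ → p ≈ 0.407407, d = −0.75 ln(1 − 0.543209) = 0.587647 ≈ 0.5876.
B–C: 12/27 sites differ → p ≈ 0.444444, d = −0.75 ln(1 − 0.592592) = 0.673455 ≈ 0.6735.

d(A,B) = 0.1650, d(A,C) = 0.5876, d(B,C) = 0.6735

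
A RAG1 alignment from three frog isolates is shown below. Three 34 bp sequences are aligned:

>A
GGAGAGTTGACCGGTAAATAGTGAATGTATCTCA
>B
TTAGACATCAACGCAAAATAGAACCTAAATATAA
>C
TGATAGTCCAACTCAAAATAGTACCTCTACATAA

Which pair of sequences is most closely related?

B and C

A–B: 16/34 differ, p = 0.471, d = 0.741.
A–C: 15/34 differ, p = 0.441, d = 0.665.
B–C: 10/34 differ, p = 0.294, d = 0.373.
The smallest distance is between B and C.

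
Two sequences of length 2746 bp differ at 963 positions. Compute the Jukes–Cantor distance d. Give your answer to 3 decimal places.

p = 963/2746 ≈ 0.350692.
d = −(3/4) ln(1 − 4p/3) = −0.75 ln(1 − 0.467589) = −0.75 ln(0.532411)
  = −0.75 × (-0.630340) = 0.472755 substitutions/site.

0.473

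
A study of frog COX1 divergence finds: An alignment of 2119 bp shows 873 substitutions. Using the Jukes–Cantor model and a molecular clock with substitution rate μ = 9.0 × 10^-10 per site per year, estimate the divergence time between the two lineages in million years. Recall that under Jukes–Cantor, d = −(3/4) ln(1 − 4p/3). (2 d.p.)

p = 873/2119 ≈ 0.411987.
d = −(3/4) ln(1 − 4p/3) = −0.75 ln(1 − 0.549316) = −0.75 ln(0.450684)
  = −0.75 × (-0.796989) = 0.597742 substitutions/site.
Under a molecular clock d = 2μt, so t = d/(2μ) = 0.597742 / (2 × 9.0 × 10^-10) = 332.08 million years.

332.08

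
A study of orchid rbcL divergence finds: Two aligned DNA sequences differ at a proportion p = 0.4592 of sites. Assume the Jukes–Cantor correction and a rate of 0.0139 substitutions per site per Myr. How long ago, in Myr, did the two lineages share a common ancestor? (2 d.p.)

d = −(3/4) ln(1 − 4p/3) = −0.75 ln(1 − 0.612267) = −0.75 ln(0.387733)
  = −0.75 × (-0.947438) = 0.710579 substitutions/site.
Under a molecular clock d = 2μt, so t = d/(2μ) = 0.710579 / (2 × 0.0139) = 25.56 Myr.

25.56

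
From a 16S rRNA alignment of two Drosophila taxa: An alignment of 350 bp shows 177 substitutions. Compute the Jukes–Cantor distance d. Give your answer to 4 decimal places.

p = 177/350 ≈ 0.505714.
d = −(3/4) ln(1 − 4p/3) = −0.75 ln(1 − 0.674285) = −0.75 ln(0.325715)
  = −0.75 × (-1.121733) = 0.841300 substitutions/site.

0.8413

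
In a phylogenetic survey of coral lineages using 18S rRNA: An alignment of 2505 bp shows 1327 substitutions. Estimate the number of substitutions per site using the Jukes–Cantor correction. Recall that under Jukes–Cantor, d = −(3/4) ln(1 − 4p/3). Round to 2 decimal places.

p = 1327/2505 ≈ 0.529741.
d = −(3/4) ln(1 − 4p/3) = −0.75 ln(1 − 0.706321) = −0.75 ln(0.293679)
  = −0.75 × (-1.225268) = 0.918951 substitutions/site.

0.92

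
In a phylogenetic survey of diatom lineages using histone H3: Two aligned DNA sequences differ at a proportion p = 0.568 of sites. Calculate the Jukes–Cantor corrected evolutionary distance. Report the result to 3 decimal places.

d = −(3/4) ln(1 − 4p/3) = −0.75 ln(1 − 0.757333) = −0.75 ln(0.242667)
  = −0.75 × (-1.416065) = 1.062049 substitutions/site.

1.062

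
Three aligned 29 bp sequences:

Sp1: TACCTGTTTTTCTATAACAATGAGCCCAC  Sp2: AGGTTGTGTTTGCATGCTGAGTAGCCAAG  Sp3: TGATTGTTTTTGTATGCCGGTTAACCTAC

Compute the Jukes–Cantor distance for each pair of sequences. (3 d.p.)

d(Sp1,Sp2) = 0.878, d(Sp1,Sp3) = 0.529, d(Sp2,Sp3) = 0.462

Sp1–Sp2: 15/29 sites differ → p ≈ 0.517241, d = −0.75 ln(1 − 0.689655) = 0.877553 ≈ 0.878.
Sp1–Sp3: 11/29 sites differ → p ≈ 0.37931, d = −0.75 ln(1 − 0.505747) = 0.528531 ≈ 0.529.
Sp2–Sp3: 10/29 sites differ → p ≈ 0.344828, d = −0.75 ln(1 − 0.459771) = 0.461822 ≈ 0.462.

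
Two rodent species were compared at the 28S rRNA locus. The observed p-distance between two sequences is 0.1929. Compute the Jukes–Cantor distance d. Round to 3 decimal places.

d = −(3/4) ln(1 − 4p/3) = −0.75 ln(1 − 0.2572) = −0.75 ln(0.7428)
  = −0.75 × (-0.297328) = 0.222996 substitutions/site.

0.223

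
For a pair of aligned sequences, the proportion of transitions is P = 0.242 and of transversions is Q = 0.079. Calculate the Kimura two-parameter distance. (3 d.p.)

0.457

Under the Kimura two-parameter model, d = −½ ln(1 − 2P − Q) − ¼ ln(1 − 2Q).
1 − 2P − Q = 0.437, giving −½ ln(0.437) = 0.413911.
1 − 2Q = 0.842, giving −¼ ln(0.842) = 0.042994.
d = 0.413911 + 0.042994 = 0.456905.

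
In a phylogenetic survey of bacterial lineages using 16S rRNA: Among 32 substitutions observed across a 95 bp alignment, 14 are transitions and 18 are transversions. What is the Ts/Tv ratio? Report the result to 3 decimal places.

0.778

R = 14/18 = 0.777777… ≈ 0.778 (to 3 d.p.).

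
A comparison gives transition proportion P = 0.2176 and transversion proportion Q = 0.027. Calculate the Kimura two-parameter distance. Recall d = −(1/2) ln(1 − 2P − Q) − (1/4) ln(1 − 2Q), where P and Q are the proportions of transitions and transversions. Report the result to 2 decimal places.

Under the Kimura two-parameter model, d = −½ ln(1 − 2P − Q) − ¼ ln(1 − 2Q).
1 − 2P − Q = 0.5378, giving −½ ln(0.5378) = 0.310134.
1 − 2Q = 0.946, giving −¼ ln(0.946) = 0.013878.
d = 0.310134 + 0.013878 = 0.324012.

0.32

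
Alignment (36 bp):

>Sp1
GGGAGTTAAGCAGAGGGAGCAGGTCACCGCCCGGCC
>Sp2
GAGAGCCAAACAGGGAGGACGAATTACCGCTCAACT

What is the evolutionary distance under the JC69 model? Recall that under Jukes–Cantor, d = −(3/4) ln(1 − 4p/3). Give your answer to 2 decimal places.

0.67

The sequences differ at 16 of 36 sites, so p = 16/36 ≈ 0.444444.
d = −(3/4) ln(1 − 4p/3) = −0.75 ln(1 − 0.592592) = −0.75 ln(0.407408)
  = −0.75 × (-0.897940) = 0.673455 substitutions/site.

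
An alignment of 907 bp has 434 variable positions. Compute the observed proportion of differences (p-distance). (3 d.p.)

p = 434/907 = 0.478500… ≈ 0.479 (to 3 d.p.).

0.479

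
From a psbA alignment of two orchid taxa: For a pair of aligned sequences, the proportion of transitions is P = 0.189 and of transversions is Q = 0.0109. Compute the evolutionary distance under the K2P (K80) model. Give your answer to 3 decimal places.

0.252

Under the Kimura two-parameter model, d = −½ ln(1 − 2P − Q) − ¼ ln(1 − 2Q).
1 − 2P − Q = 0.6111, giving −½ ln(0.6111) = 0.246247.
1 − 2Q = 0.9782, giving −¼ ln(0.9782) = 0.005510.
d = 0.246247 + 0.005510 = 0.251757.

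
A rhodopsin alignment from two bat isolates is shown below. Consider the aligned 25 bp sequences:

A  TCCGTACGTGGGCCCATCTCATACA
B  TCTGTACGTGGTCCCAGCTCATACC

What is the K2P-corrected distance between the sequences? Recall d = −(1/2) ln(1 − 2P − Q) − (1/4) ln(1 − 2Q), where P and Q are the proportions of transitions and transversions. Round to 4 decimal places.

Of 25 sites, 1 differences are transitions and 3 are transversions, so P = 1/25 = 0.04 and Q = 3/25 = 0.12.
Under the Kimura two-parameter model, d = −½ ln(1 − 2P − Q) − ¼ ln(1 − 2Q).
1 − 2P − Q = 0.8, giving −½ ln(0.8) = 0.111572.
1 − 2Q = 0.76, giving −¼ ln(0.76) = 0.068609.
d = 0.111572 + 0.068609 = 0.180181.

0.1802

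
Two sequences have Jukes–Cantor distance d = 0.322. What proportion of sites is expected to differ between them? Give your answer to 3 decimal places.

p = (3/4)(1 − e^(−4d/3)) = 0.75 × (1 − e^(-0.429333)) = 0.75 × (1 − 0.650943) = 0.261793.

0.262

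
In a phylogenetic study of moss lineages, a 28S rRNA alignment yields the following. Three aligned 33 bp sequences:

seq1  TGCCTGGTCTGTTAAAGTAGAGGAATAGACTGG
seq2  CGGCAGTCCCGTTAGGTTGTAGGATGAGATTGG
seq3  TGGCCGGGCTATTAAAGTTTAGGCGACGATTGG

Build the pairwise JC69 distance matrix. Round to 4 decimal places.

d(seq1,seq2) = 0.6254, d(seq1,seq3) = 0.4408, d(seq2,seq3) = 0.6254

seq1–seq2: 14/33 sites differ → p ≈ 0.424242, d = −0.75 ln(1 − 0.565656) = 0.625439 ≈ 0.6254.
seq1–seq3: 11/33 sites differ → p ≈ 0.333333, d = −0.75 ln(1 − 0.444444) = 0.440839 ≈ 0.4408.
seq2–seq3: 14/33 sites differ → p ≈ 0.424242, d = −0.75 ln(1 − 0.565656) = 0.625439 ≈ 0.6254.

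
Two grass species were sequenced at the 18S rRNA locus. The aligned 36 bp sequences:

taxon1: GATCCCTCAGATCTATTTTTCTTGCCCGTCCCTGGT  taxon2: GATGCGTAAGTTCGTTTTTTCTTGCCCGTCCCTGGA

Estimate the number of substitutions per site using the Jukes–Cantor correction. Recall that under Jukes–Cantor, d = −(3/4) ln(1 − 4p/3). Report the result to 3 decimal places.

The sequences differ at 7 of 36 sites (4, 6, 8, 11, 14, 15, 36), so p = 7/36 ≈ 0.194444.
d = −(3/4) ln(1 − 4p/3) = −0.75 ln(1 − 0.259259) = −0.75 ln(0.740741)
  = −0.75 × (-0.300104) = 0.225078 substitutions/site.

0.225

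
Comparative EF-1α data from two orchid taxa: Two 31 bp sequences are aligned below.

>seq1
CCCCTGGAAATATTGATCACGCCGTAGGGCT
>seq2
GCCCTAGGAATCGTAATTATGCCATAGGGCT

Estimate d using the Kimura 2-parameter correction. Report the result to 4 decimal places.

0.3845

Of 31 sites, 6 differences are transitions and 3 are transversions, so P = 6/31 ≈ 0.193548 and Q = 3/31 ≈ 0.096774.
Under the Kimura two-parameter model, d = −½ ln(1 − 2P − Q) − ¼ ln(1 − 2Q).
1 − 2P − Q = 0.51613, giving −½ ln(0.51613) = 0.330698.
1 − 2Q = 0.806452, giving −¼ ln(0.806452) = 0.053778.
d = 0.330698 + 0.053778 = 0.384476.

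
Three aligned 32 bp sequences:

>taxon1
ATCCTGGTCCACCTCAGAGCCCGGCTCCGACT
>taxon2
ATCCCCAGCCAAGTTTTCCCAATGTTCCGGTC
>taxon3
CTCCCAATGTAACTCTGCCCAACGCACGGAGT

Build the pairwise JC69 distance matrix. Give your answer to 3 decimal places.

d(taxon1,taxon2) = 1.040, d(taxon1,taxon3) = 0.824, d(taxon2,taxon3) = 0.736

taxon1–taxon2: 18/32 sites differ → p = 0.5625, d = −0.75 ln(1 − 0.75) = 1.039721 ≈ 1.040.
taxon1–taxon3: 16/32 sites differ → p = 0.5, d = −0.75 ln(1 − 0.666667) = 0.823960 ≈ 0.824.
taxon2–taxon3: 15/32 sites differ → p = 0.46875, d = −0.75 ln(1 − 0.625) = 0.735622 ≈ 0.736.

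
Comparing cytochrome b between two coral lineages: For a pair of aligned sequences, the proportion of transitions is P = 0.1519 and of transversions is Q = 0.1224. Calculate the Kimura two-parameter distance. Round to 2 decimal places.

Under the Kimura two-parameter model, d = −½ ln(1 − 2P − Q) − ¼ ln(1 − 2Q).
1 − 2P − Q = 0.5738, giving −½ ln(0.5738) = 0.277737.
1 − 2Q = 0.7552, giving −¼ ln(0.7552) = 0.070193.
d = 0.277737 + 0.070193 = 0.347930.

0.35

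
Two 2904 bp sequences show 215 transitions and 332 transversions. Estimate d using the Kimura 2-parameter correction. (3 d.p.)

P = 215/2904 ≈ 0.074036 and Q = 332/2904 ≈ 0.114325.
Under the Kimura two-parameter model, d = −½ ln(1 − 2P − Q) − ¼ ln(1 − 2Q).
1 − 2P − Q = 0.737603, giving −½ ln(0.737603) = 0.152175.
1 − 2Q = 0.77135, giving −¼ ln(0.77135) = 0.064903.
d = 0.152175 + 0.064903 = 0.217078.

0.217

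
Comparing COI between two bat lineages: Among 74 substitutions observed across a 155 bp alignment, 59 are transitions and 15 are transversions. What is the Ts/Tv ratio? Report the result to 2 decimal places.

R = 59/15 = 3.933333… ≈ 3.93 (to 2 d.p.).

3.93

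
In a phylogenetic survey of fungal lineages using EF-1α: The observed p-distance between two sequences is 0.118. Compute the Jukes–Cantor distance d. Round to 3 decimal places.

0.128

d = −(3/4) ln(1 − 4p/3) = −0.75 ln(1 − 0.157333) = −0.75 ln(0.842667)
  = −0.75 × (-0.171183) = 0.128387 substitutions/site.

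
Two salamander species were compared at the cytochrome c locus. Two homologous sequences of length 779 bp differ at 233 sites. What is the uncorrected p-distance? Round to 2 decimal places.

p = 233/779 = 0.299101… ≈ 0.30 (to 2 d.p.).

0.30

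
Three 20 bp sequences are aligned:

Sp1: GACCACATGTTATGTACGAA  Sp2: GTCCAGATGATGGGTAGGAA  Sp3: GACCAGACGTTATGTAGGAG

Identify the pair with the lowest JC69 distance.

Sp1–Sp2: 6/20 differ, p = 0.300, d = 0.383.
Sp1–Sp3: 4/20 differ, p = 0.200, d = 0.233.
Sp2–Sp3: 6/20 differ, p = 0.300, d = 0.383.
The smallest distance is between Sp1 and Sp3.

Sp1 and Sp3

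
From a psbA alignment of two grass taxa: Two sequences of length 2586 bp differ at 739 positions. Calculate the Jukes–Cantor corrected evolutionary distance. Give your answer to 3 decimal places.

p = 739/2586 ≈ 0.28577.
d = −(3/4) ln(1 − 4p/3) = −0.75 ln(1 − 0.381027) = −0.75 ln(0.618973)
  = −0.75 × (-0.479694) = 0.359771 substitutions/site.

0.360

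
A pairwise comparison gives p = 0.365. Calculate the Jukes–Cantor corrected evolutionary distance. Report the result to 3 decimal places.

d = −(3/4) ln(1 − 4p/3) = −0.75 ln(1 − 0.486667) = −0.75 ln(0.513333)
  = −0.75 × (-0.666831) = 0.500123 substitutions/site.

0.500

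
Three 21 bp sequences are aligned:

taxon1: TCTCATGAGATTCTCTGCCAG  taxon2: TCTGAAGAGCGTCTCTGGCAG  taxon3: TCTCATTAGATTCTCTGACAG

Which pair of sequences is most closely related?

taxon1–taxon2: 5/21 differ, p = 0.238, d = 0.286.
taxon1–taxon3: 2/21 differ, p = 0.095, d = 0.102.
taxon2–taxon3: 6/21 differ, p = 0.286, d = 0.360.
The smallest distance is between taxon1 and taxon3.

taxon1 and taxon3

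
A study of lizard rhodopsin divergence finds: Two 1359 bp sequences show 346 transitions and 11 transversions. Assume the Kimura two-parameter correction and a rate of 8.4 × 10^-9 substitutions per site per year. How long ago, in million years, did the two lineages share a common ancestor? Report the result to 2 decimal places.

P = 346/1359 ≈ 0.254599 and Q = 11/1359 ≈ 0.008094.
Under the Kimura two-parameter model, d = −½ ln(1 − 2P − Q) − ¼ ln(1 − 2Q).
1 − 2P − Q = 0.482708, giving −½ ln(0.482708) = 0.364172.
1 − 2Q = 0.983812, giving −¼ ln(0.983812) = 0.004080.
d = 0.364172 + 0.004080 = 0.368252.
Under a molecular clock d = 2μt, so t = d/(2μ) = 0.368252 / (2 × 8.4 × 10^-9) = 21.92 million years.

21.92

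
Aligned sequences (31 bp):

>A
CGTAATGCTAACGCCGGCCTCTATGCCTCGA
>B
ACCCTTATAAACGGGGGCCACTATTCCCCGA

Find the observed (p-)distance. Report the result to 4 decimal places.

0.4194

The sequences differ at 13 of 31 positions.
p = 13/31 = 0.419354… ≈ 0.4194 (to 4 d.p.).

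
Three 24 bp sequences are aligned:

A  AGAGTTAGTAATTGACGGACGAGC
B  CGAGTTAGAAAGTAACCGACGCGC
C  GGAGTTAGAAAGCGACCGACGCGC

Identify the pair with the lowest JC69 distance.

B and C

A–B: 6/24 differ, p = 0.250, d = 0.304.
A–C: 6/24 differ, p = 0.250, d = 0.304.
B–C: 3/24 differ, p = 0.125, d = 0.137.
The smallest distance is between B and C.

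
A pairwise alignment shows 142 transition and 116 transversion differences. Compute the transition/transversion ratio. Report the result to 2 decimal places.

1.22

R = 142/116 = 1.224137… ≈ 1.22 (to 2 d.p.).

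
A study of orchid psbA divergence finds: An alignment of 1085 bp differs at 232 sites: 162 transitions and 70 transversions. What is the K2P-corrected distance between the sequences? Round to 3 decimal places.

0.260

P = 162/1085 ≈ 0.149309 and Q = 70/1085 ≈ 0.064516.
Under the Kimura two-parameter model, d = −½ ln(1 − 2P − Q) − ¼ ln(1 − 2Q).
1 − 2P − Q = 0.636866, giving −½ ln(0.636866) = 0.225598.
1 − 2Q = 0.870968, giving −¼ ln(0.870968) = 0.034538.
d = 0.225598 + 0.034538 = 0.260136.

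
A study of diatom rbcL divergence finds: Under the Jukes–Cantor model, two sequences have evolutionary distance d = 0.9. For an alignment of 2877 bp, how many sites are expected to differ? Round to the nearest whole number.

Invert JC69: p = (3/4)(1 − e^(−4d/3)) = 0.75 × (1 − e^(-1.2)) = 0.75 × (1 − 0.301194) = 0.524105.
Expected differing sites = pL ≈ 0.524105 × 2877 = 1507.850085 ≈ 1508.

1508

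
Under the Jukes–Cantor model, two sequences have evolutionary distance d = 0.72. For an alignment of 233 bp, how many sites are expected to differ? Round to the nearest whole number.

Invert JC69: p = (3/4)(1 − e^(−4d/3)) = 0.75 × (1 − e^(-0.96)) = 0.75 × (1 − 0.382893) = 0.462830.
Expected differing sites = pL ≈ 0.462830 × 233 = 107.83939 ≈ 108.

108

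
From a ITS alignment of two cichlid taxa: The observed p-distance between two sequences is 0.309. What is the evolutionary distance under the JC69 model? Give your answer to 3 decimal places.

d = −(3/4) ln(1 − 4p/3) = −0.75 ln(1 − 0.412) = −0.75 ln(0.588)
  = −0.75 × (-0.531028) = 0.398271 substitutions/site.

0.398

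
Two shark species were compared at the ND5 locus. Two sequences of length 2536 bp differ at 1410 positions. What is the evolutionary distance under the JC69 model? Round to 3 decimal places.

p = 1410/2536 ≈ 0.555994.
d = −(3/4) ln(1 − 4p/3) = −0.75 ln(1 − 0.741325) = −0.75 ln(0.258675)
  = −0.75 × (-1.352183) = 1.014137 substitutions/site.

1.014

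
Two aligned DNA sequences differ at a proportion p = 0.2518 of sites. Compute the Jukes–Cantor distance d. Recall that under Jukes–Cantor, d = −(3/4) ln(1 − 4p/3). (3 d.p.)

d = −(3/4) ln(1 − 4p/3) = −0.75 ln(1 − 0.335733) = −0.75 ln(0.664267)
  = −0.75 × (-0.409071) = 0.306803 substitutions/site.

0.307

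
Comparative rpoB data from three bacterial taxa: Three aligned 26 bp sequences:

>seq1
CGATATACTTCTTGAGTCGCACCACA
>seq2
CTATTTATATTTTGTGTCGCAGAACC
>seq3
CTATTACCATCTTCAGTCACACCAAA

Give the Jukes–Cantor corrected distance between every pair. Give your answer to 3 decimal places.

seq1–seq2: 9/26 sites differ → p ≈ 0.346154, d = −0.75 ln(1 − 0.461539) = 0.464280 ≈ 0.464.
seq1–seq3: 8/26 sites differ → p ≈ 0.307692, d = −0.75 ln(1 − 0.410256) = 0.396050 ≈ 0.396.
seq2–seq3: 11/26 sites differ → p ≈ 0.423077, d = −0.75 ln(1 − 0.564103) = 0.622762 ≈ 0.623.

d(seq1,seq2) = 0.464, d(seq1,seq3) = 0.396, d(seq2,seq3) = 0.623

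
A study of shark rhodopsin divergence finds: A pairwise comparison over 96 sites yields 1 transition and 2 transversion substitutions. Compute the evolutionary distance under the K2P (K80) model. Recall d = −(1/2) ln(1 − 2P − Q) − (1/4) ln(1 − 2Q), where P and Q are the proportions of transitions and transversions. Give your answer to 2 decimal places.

0.03

P = 1/96 ≈ 0.010417 and Q = 2/96 ≈ 0.020833.
Under the Kimura two-parameter model, d = −½ ln(1 − 2P − Q) − ¼ ln(1 − 2Q).
1 − 2P − Q = 0.958333, giving −½ ln(0.958333) = 0.021280.
1 − 2Q = 0.958334, giving −¼ ln(0.958334) = 0.010640.
d = 0.021280 + 0.010640 = 0.031920.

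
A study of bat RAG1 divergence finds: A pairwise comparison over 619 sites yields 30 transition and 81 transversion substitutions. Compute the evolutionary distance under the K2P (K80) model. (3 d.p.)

0.205

P = 30/619 ≈ 0.048465 and Q = 81/619 ≈ 0.130856.
Under the Kimura two-parameter model, d = −½ ln(1 − 2P − Q) − ¼ ln(1 − 2Q).
1 − 2P − Q = 0.772214, giving −½ ln(0.772214) = 0.129247.
1 − 2Q = 0.738288, giving −¼ ln(0.738288) = 0.075855.
d = 0.129247 + 0.075855 = 0.205102.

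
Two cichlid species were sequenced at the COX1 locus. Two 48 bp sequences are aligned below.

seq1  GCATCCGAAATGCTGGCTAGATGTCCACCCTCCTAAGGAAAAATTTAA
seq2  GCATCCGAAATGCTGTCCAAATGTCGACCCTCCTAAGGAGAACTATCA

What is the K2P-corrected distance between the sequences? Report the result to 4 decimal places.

Of 48 sites, 3 differences are transitions and 5 are transversions, so P = 3/48 = 0.0625 and Q = 5/48 ≈ 0.104167.
Under the Kimura two-parameter model, d = −½ ln(1 − 2P − Q) − ¼ ln(1 − 2Q).
1 − 2P − Q = 0.770833, giving −½ ln(0.770833) = 0.130142.
1 − 2Q = 0.791666, giving −¼ ln(0.791666) = 0.058404.
d = 0.130142 + 0.058404 = 0.188546.

0.1885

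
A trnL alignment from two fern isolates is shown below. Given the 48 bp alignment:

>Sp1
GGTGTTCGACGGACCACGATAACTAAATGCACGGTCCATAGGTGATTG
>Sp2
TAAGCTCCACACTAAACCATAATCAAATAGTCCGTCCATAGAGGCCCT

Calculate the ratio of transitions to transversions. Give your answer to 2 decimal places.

Transitions are A↔G and C↔T; transversions are all other mismatches.
Transitions: 9. Transversions: 14.
R = 9/14 = 0.642857… ≈ 0.64 (to 2 d.p.).

0.64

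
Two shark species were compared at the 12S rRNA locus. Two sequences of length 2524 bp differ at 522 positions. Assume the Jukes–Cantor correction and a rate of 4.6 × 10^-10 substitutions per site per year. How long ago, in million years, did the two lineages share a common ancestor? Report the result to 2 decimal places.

263.01

p = 522/2524 ≈ 0.206815.
d = −(3/4) ln(1 − 4p/3) = −0.75 ln(1 − 0.275753) = −0.75 ln(0.724247)
  = −0.75 × (-0.322623) = 0.241967 substitutions/site.
Under a molecular clock d = 2μt, so t = d/(2μ) = 0.241967 / (2 × 4.6 × 10^-10) = 263.01 million years.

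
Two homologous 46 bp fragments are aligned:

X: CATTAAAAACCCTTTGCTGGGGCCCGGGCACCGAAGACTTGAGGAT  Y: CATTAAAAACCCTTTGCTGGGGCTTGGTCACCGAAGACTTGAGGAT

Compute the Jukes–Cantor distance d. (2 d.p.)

0.07

The sequences differ at 3 of 46 sites (24, 25, 28), so p = 3/46 ≈ 0.065217.
d = −(3/4) ln(1 − 4p/3) = −0.75 ln(1 − 0.086956) = −0.75 ln(0.913044)
  = −0.75 × (-0.090971) = 0.068228 substitutions/site.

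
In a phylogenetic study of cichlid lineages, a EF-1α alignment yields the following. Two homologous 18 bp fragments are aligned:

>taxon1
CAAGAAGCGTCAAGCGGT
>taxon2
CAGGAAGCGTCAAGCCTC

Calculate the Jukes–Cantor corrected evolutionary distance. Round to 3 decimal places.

0.264

The sequences differ at 4 of 18 sites (3, 16, 17, 18), so p = 4/18 ≈ 0.222222.
d = −(3/4) ln(1 − 4p/3) = −0.75 ln(1 − 0.296296) = −0.75 ln(0.703704)
  = −0.75 × (-0.351397) = 0.263548 substitutions/site.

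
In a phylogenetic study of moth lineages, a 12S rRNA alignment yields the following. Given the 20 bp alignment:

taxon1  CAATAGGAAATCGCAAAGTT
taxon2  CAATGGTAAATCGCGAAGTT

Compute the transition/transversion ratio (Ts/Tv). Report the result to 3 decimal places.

2.000

Transitions are A↔G and C↔T; transversions are all other mismatches.
Transitions: 2. Transversions: 1.
R = 2/1 = 2.000.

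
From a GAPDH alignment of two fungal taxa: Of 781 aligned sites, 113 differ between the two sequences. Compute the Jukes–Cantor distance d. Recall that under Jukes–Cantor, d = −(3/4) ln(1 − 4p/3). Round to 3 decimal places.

p = 113/781 ≈ 0.144686.
d = −(3/4) ln(1 − 4p/3) = −0.75 ln(1 − 0.192915) = −0.75 ln(0.807085)
  = −0.75 × (-0.214326) = 0.160745 substitutions/site.

0.161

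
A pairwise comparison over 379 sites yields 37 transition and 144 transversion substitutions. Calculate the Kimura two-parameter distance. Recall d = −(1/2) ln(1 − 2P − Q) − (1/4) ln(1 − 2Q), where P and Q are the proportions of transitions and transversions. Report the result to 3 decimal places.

0.785

P = 37/379 ≈ 0.097625 and Q = 144/379 ≈ 0.379947.
Under the Kimura two-parameter model, d = −½ ln(1 − 2P − Q) − ¼ ln(1 − 2Q).
1 − 2P − Q = 0.424803, giving −½ ln(0.424803) = 0.428065.
1 − 2Q = 0.240106, giving −¼ ln(0.240106) = 0.356669.
d = 0.428065 + 0.356669 = 0.784734.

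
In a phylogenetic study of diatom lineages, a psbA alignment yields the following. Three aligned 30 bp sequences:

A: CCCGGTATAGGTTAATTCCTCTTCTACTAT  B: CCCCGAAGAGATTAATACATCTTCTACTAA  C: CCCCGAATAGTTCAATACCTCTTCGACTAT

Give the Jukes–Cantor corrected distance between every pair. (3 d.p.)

d(A,B) = 0.280, d(A,C) = 0.233, d(B,C) = 0.233

A–B: 7/30 sites differ → p ≈ 0.233333, d = −0.75 ln(1 − 0.311111) = 0.279506 ≈ 0.280.
A–C: 6/30 sites differ → p = 0.2, d = −0.75 ln(1 − 0.266667) = 0.232617 ≈ 0.233.
B–C: 6/30 sites differ → p = 0.2, d = −0.75 ln(1 − 0.266667) = 0.232617 ≈ 0.233.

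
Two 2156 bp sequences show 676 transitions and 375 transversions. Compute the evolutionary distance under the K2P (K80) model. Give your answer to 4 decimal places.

0.9142

P = 676/2156 ≈ 0.313544 and Q = 375/2156 ≈ 0.173933.
Under the Kimura two-parameter model, d = −½ ln(1 − 2P − Q) − ¼ ln(1 − 2Q).
1 − 2P − Q = 0.198979, giving −½ ln(0.198979) = 0.807278.
1 − 2Q = 0.652134, giving −¼ ln(0.652134) = 0.106876.
d = 0.807278 + 0.106876 = 0.914154.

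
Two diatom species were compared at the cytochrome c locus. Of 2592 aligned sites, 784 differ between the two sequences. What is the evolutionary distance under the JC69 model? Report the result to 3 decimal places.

0.387

p = 784/2592 ≈ 0.302469.
d = −(3/4) ln(1 − 4p/3) = −0.75 ln(1 − 0.403292) = −0.75 ln(0.596708)
  = −0.75 × (-0.516327) = 0.387245 substitutions/site.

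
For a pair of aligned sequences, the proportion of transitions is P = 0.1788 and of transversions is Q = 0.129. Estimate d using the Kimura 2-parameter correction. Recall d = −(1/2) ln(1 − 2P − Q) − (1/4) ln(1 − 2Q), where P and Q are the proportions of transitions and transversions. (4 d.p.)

0.4080

Under the Kimura two-parameter model, d = −½ ln(1 − 2P − Q) − ¼ ln(1 − 2Q).
1 − 2P − Q = 0.5134, giving −½ ln(0.5134) = 0.333350.
1 − 2Q = 0.742, giving −¼ ln(0.742) = 0.074602.
d = 0.333350 + 0.074602 = 0.407952.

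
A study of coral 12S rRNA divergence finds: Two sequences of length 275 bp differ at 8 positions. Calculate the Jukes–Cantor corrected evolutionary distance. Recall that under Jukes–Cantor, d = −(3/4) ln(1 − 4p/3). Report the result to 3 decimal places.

0.030

p = 8/275 ≈ 0.029091.
d = −(3/4) ln(1 − 4p/3) = −0.75 ln(1 − 0.038788) = −0.75 ln(0.961212)
  = −0.75 × (-0.039560) = 0.029670 substitutions/site.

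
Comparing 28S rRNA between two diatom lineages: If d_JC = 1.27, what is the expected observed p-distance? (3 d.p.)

0.612

p = (3/4)(1 − e^(−4d/3)) = 0.75 × (1 − e^(-1.693333)) = 0.75 × (1 − 0.183906) = 0.612071.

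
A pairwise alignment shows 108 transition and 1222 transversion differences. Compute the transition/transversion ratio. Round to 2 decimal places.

0.09

R = 108/1222 = 0.088379… ≈ 0.09 (to 2 d.p.).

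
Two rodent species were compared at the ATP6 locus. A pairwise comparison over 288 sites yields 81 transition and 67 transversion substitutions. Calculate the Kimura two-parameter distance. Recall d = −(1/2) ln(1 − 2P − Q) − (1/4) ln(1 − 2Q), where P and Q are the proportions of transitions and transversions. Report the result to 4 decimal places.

0.9492

P = 81/288 = 0.28125 and Q = 67/288 ≈ 0.232639.
Under the Kimura two-parameter model, d = −½ ln(1 − 2P − Q) − ¼ ln(1 − 2Q).
1 − 2P − Q = 0.204861, giving −½ ln(0.204861) = 0.792712.
1 − 2Q = 0.534722, giving −¼ ln(0.534722) = 0.156502.
d = 0.792712 + 0.156502 = 0.949214.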